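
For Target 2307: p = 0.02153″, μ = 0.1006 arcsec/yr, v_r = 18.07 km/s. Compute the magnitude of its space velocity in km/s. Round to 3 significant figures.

d = 1/p = 1/0.02153″ = 46.447 pc.
v_t = 4.740 μ d = 4.740 × 0.1006 × 46.447 = 22.148 km/s.
v = √(v_r² + v_t²) = √(18.07² + 22.148²) = √817.059 = 28.584 km/s.

28.6 km/s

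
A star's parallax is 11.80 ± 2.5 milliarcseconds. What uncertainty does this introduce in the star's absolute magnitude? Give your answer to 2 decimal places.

M = m − 5 log₁₀ d + 5 = m + 5 log₁₀ p + 5, so ∂M/∂p = 5/(p ln 10).
σ_M = (5/ln 10) · (σ_p/p) = 2.1715 × 2.5/11.80 = 2.1715 × 0.21186 = 0.46005.

σ_M = 0.46 mag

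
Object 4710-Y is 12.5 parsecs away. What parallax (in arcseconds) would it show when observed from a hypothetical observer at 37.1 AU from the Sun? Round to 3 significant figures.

p (arcsec) = B (AU) / d (pc).
p = 37.1 / 12.5 = 2.968 arcsec.

2.97 arcsec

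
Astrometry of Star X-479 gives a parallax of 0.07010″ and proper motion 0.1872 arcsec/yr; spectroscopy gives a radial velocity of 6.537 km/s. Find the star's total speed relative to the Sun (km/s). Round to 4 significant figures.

d = 1/p = 1/0.07010″ = 14.265 pc.
v_t = 4.740 μ d = 4.740 × 0.1872 × 14.265 = 12.658 km/s.
v = √(v_r² + v_t²) = √(6.537² + 12.658²) = √202.957 = 14.246 km/s.

14.25 km/s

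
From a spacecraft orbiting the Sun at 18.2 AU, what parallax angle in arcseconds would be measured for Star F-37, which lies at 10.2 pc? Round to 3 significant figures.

p (arcsec) = B (AU) / d (pc).
p = 18.2 / 10.2 = 1.7843 arcsec.

1.78 arcsec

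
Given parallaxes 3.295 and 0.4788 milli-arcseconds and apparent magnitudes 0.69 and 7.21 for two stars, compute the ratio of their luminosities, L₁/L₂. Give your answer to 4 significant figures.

d₁ = 1/p₁ = 1/0.003295″ = 303.49 pc; d₂ = 1/p₂ = 1/0.0004788″ = 2088.6 pc.
M₁ = m₁ − 5 log₁₀ d₁ + 5 = 0.69 − 12.4107 + 5 = -6.7207.
M₂ = 7.21 − 16.5993 + 5 = -4.3893.
L₁/L₂ = 10^(0.4(M₂ − M₁)) = 10^(0.4 × 2.3314) = 10^0.93256 = 8.5617.

L₁/L₂ = 8.562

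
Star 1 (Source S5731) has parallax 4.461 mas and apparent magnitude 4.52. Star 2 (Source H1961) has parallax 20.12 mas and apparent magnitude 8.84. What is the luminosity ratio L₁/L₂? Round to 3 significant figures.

L₁/L₂ = 1090

d₁ = 1/p₁ = 1/0.004461″ = 224.16 pc; d₂ = 1/p₂ = 1/0.02012″ = 49.702 pc.
M₁ = m₁ − 5 log₁₀ d₁ + 5 = 4.52 − 11.7528 + 5 = -2.2328.
M₂ = 8.84 − 8.4819 + 5 = 5.3581.
L₁/L₂ = 10^(0.4(M₂ − M₁)) = 10^(0.4 × 7.5909) = 10^3.03636 = 1087.3.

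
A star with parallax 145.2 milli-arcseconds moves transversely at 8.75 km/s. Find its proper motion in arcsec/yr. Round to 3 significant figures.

0.268 arcsec/yr

d = 1/p = 1/0.1452″ = 6.8871 pc.
μ = v_t / (4.74 d) = 8.75 / (4.74 × 6.8871) = 8.75 / 32.645 = 0.26803 ″/yr.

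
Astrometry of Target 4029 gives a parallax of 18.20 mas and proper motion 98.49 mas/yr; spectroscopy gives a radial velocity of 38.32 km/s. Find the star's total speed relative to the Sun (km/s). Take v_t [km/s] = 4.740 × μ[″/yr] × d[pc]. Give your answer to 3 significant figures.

46.1 km/s

d = 1/p = 1/0.01820″ = 54.945 pc.
μ = 98.49 mas/yr = 0.09849 ″/yr.
v_t = 4.740 μ d = 4.740 × 0.09849 × 54.945 = 25.651 km/s.
v = √(v_r² + v_t²) = √(38.32² + 25.651²) = √2126.4 = 46.113 km/s.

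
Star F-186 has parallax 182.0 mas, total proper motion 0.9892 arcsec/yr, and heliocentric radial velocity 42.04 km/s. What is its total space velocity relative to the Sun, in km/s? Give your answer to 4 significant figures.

49.31 km/s

d = 1/p = 1/0.1820″ = 5.4945 pc.
v_t = 4.740 μ d = 4.740 × 0.9892 × 5.4945 = 25.763 km/s.
v = √(v_r² + v_t²) = √(42.04² + 25.763²) = √2431.09 = 49.306 km/s.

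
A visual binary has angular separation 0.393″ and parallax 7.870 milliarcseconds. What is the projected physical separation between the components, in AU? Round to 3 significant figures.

d = 1/p = 1/0.007870″ = 127.06 pc.
At distance d (pc), an angle of θ arcsec spans θ·d AU: s = 0.393 × 127.06 = 49.935 AU.

49.9 AU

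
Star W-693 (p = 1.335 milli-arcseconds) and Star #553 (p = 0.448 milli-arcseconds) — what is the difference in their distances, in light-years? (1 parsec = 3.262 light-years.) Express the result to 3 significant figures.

4840 ly

d_A = 1/0.001335″ = 749.06 pc; d_B = 1/0.0004480″ = 2232.1 pc.
|d_B − d_A| = |2232.1 − 749.06| = 1483 pc = 1483 × 3.262 ly = 4837.5 ly.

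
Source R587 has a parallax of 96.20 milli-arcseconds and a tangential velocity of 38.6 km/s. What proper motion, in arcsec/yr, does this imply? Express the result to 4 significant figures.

0.7834 arcsec/yr

d = 1/p = 1/0.09620″ = 10.395 pc.
μ = v_t / (4.74 d) = 38.6 / (4.74 × 10.395) = 38.6 / 49.272 = 0.78341 ″/yr.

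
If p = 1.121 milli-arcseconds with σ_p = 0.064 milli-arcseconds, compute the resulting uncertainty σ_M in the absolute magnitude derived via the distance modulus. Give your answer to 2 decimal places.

M = m − 5 log₁₀ d + 5 = m + 5 log₁₀ p + 5, so ∂M/∂p = 5/(p ln 10).
σ_M = (5/ln 10) · (σ_p/p) = 2.1715 × 0.064/1.121 = 2.1715 × 0.057092 = 0.12398.

σ_M = 0.12 mag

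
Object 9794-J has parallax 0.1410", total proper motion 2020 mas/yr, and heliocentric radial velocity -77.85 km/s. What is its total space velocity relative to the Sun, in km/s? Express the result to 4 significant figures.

103.3 km/s

d = 1/p = 1/0.1410″ = 7.0922 pc.
μ = 2020 mas/yr = 2.020 ″/yr.
v_t = 4.740 μ d = 4.740 × 2.020 × 7.0922 = 67.906 km/s.
v = √(v_r² + v_t²) = √((-77.85)² + 67.906²) = √10671.8 = 103.3 km/s.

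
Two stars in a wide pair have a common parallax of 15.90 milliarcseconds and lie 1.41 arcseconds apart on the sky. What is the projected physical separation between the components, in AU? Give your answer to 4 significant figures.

88.68 AU

d = 1/p = 1/0.01590″ = 62.893 pc.
At distance d (pc), an angle of θ arcsec spans θ·d AU: s = 1.41 × 62.893 = 88.679 AU.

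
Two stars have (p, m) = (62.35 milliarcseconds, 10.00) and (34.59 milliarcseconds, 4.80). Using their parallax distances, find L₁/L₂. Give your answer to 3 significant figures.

d₁ = 1/p₁ = 1/0.06235″ = 16.038 pc; d₂ = 1/p₂ = 1/0.03459″ = 28.91 pc.
M₁ = m₁ − 5 log₁₀ d₁ + 5 = 10.00 − 6.0258 + 5 = 8.9742.
M₂ = 4.80 − 7.3052 + 5 = 2.4948.
L₁/L₂ = 10^(0.4(M₂ − M₁)) = 10^(0.4 × (-6.4794)) = 10^(-2.59176) = 0.00256.

L₁/L₂ = 0.00256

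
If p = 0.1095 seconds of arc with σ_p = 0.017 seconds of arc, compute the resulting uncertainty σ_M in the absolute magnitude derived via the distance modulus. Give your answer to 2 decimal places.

σ_M = 0.34 mag

M = m − 5 log₁₀ d + 5 = m + 5 log₁₀ p + 5, so ∂M/∂p = 5/(p ln 10).
σ_M = (5/ln 10) · (σ_p/p) = 2.1715 × 0.017/0.1095 = 2.1715 × 0.15525 = 0.33713.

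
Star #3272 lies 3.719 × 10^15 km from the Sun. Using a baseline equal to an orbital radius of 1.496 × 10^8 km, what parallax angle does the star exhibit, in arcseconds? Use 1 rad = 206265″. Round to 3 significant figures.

θ ≈ B/d = (1.496 × 10^8) / (3.719 × 10^15) = 4.0226 × 10^-8 rad.
In arcseconds: 4.0226 × 10^-8 × 206265 = 0.0082972″.

0.00830 arcsec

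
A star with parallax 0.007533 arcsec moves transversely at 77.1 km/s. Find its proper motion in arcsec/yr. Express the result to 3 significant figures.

0.123 arcsec/yr

d = 1/p = 1/0.007533″ = 132.75 pc.
μ = v_t / (4.74 d) = 77.1 / (4.74 × 132.75) = 77.1 / 629.24 = 0.12253 ″/yr.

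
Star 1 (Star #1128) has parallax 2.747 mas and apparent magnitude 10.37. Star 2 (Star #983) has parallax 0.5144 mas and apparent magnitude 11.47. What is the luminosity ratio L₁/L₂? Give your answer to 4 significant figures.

d₁ = 1/p₁ = 1/0.002747″ = 364.03 pc; d₂ = 1/p₂ = 1/0.0005144″ = 1944 pc.
M₁ = m₁ − 5 log₁₀ d₁ + 5 = 10.37 − 12.8057 + 5 = 2.5643.
M₂ = 11.47 − 16.4435 + 5 = 0.0265.
L₁/L₂ = 10^(0.4(M₂ − M₁)) = 10^(0.4 × (-2.5378)) = 10^(-1.01512) = 0.096578.

L₁/L₂ = 0.09658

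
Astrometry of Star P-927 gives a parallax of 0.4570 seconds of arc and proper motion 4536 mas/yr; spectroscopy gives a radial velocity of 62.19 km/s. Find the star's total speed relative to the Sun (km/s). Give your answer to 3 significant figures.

78.0 km/s

d = 1/p = 1/0.4570″ = 2.1882 pc.
μ = 4536 mas/yr = 4.536 ″/yr.
v_t = 4.740 μ d = 4.740 × 4.536 × 2.1882 = 47.048 km/s.
v = √(v_r² + v_t²) = √(62.19² + 47.048²) = √6081.11 = 77.981 km/s.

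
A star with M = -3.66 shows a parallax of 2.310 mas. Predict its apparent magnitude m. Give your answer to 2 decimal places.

d = 1/p = 1/0.002310″ = 432.9 pc.
m − M = 5 log₁₀ d − 5 = 5 log₁₀(432.9) − 5 = 13.1819 − 5 = 8.1819.
m = M + (m − M) = -3.66 + 8.1819 = 4.52.

m = 4.52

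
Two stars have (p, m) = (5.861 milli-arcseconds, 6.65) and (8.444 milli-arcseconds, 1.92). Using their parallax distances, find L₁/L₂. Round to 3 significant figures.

L₁/L₂ = 0.0266

d₁ = 1/p₁ = 1/0.005861″ = 170.62 pc; d₂ = 1/p₂ = 1/0.008444″ = 118.43 pc.
M₁ = m₁ − 5 log₁₀ d₁ + 5 = 6.65 − 11.1601 + 5 = 0.4899.
M₂ = 1.92 − 10.3673 + 5 = -3.4473.
L₁/L₂ = 10^(0.4(M₂ − M₁)) = 10^(0.4 × (-3.9372)) = 10^(-1.57488) = 0.026615.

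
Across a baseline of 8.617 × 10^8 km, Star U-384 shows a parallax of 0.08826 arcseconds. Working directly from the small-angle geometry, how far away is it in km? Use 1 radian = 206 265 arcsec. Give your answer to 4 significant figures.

θ = 0.08826″ = 0.08826/206265 = 4.2790 × 10^-7 rad.
d = B/θ = (8.617 × 10^8) / (4.2790 × 10^-7) = 2.0138 × 10^15 km.

2.014 × 10^15 km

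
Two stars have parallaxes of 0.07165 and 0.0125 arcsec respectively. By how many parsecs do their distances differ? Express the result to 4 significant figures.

66.04 pc

d_A = 1/0.07165″ = 13.957 pc; d_B = 1/0.01250″ = 80 pc.
|d_B − d_A| = |80 − 13.957| = 66.043 pc.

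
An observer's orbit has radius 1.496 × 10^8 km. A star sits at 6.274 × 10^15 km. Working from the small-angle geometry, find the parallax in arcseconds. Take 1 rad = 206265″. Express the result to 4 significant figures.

0.004918 arcsec

θ ≈ B/d = (1.496 × 10^8) / (6.274 × 10^15) = 2.3844 × 10^-8 rad.
In arcseconds: 2.3844 × 10^-8 × 206265 = 0.0049182″.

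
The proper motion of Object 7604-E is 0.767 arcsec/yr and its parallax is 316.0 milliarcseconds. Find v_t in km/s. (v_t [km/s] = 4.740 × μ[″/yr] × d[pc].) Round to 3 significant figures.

11.5 km/s

d = 1/p = 1/0.3160″ = 3.1646 pc.
v_t = 4.74 × μ × d = 4.74 × 0.767 × 3.1646 = 11.505 km/s.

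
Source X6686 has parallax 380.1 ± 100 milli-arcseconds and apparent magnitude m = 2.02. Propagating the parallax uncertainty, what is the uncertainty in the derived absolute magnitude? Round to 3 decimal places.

σ_M = 0.571 mag

M = m − 5 log₁₀ d + 5 = m + 5 log₁₀ p + 5, so ∂M/∂p = 5/(p ln 10).
σ_M = (5/ln 10) · (σ_p/p) = 2.1715 × 100/380.1 = 2.1715 × 0.26309 = 0.5713.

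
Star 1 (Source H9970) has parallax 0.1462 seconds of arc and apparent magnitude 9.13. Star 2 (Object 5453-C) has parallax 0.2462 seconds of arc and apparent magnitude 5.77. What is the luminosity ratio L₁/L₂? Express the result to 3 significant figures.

d₁ = 1/p₁ = 1/0.1462″ = 6.8399 pc; d₂ = 1/p₂ = 1/0.2462″ = 4.0617 pc.
M₁ = m₁ − 5 log₁₀ d₁ + 5 = 9.13 − 4.1752 + 5 = 9.9548.
M₂ = 5.77 − 3.0435 + 5 = 7.7265.
L₁/L₂ = 10^(0.4(M₂ − M₁)) = 10^(0.4 × (-2.2283)) = 10^(-0.89132) = 0.12843.

L₁/L₂ = 0.128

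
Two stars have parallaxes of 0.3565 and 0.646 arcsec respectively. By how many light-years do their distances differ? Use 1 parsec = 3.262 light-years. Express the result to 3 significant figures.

d_A = 1/0.3565″ = 2.805 pc; d_B = 1/0.6460″ = 1.548 pc.
|d_B − d_A| = |1.548 − 2.805| = 1.257 pc = 1.257 × 3.262 ly = 4.1003 ly.

4.10 ly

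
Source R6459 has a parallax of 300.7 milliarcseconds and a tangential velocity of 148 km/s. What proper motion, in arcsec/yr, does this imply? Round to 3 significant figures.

9.39 arcsec/yr

d = 1/p = 1/0.3007″ = 3.3256 pc.
μ = v_t / (4.74 d) = 148 / (4.74 × 3.3256) = 148 / 15.763 = 9.3891 ″/yr.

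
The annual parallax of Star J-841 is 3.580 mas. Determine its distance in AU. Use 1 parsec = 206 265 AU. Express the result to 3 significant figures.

p = 3.580 mas = 0.003580 arcsec.
d = 1/p = 1/0.003580 = 279.33 pc.
In AU: 279.33 × 206265 = 5.7616 × 10^7 AU.

5.76 × 10^7 AU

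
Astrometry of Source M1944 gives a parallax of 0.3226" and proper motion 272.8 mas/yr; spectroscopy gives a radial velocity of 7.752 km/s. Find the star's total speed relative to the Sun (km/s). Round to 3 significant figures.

8.73 km/s

d = 1/p = 1/0.3226″ = 3.0998 pc.
μ = 272.8 mas/yr = 0.2728 ″/yr.
v_t = 4.740 μ d = 4.740 × 0.2728 × 3.0998 = 4.0083 km/s.
v = √(v_r² + v_t²) = √(7.752² + 4.0083²) = √76.16 = 8.727 km/s.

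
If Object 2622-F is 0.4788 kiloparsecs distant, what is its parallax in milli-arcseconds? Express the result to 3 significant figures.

d = 0.4788 kpc = 478.8 pc.
p = 1/d = 1/478.8 = 0.0020886 arcsec.
= 0.0020886 × 1000 = 2.0886 mas.

2.09 mas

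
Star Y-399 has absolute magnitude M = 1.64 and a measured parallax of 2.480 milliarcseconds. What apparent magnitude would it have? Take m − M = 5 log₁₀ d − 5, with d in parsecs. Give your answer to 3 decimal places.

m = 9.668

d = 1/p = 1/0.002480″ = 403.23 pc.
m − M = 5 log₁₀ d − 5 = 5 log₁₀(403.23) − 5 = 13.0278 − 5 = 8.0278.
m = M + (m − M) = 1.64 + 8.0278 = 9.668.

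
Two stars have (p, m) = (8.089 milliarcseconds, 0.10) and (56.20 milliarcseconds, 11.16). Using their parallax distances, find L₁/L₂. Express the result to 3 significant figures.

L₁/L₂ = 1.28 × 10^6

d₁ = 1/p₁ = 1/0.008089″ = 123.62 pc; d₂ = 1/p₂ = 1/0.05620″ = 17.794 pc.
M₁ = m₁ − 5 log₁₀ d₁ + 5 = 0.10 − 10.4604 + 5 = -5.3604.
M₂ = 11.16 − 6.2514 + 5 = 9.9086.
L₁/L₂ = 10^(0.4(M₂ − M₁)) = 10^(0.4 × 15.2690) = 10^6.10760 = 1.2812 × 10^6.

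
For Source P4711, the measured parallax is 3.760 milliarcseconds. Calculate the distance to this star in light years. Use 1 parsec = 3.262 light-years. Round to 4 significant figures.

867.6 light years

p = 3.760 milliarcseconds = 0.003760 arcsec.
d = 1/p = 1/0.003760 = 265.96 pc.
In light-years: 265.96 × 3.262 = 867.56 ly.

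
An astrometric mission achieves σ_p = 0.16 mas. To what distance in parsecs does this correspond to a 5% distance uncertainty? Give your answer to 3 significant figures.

σ_d/d = σ_p/p, so the condition is σ_p/p ≤ 0.05, i.e. p ≥ σ_p/0.05.
p_min = 0.16/0.05 = 3.2 mas = 0.0032 arcsec.
d_max = 1/p_min = 1/0.0032 = 312.5 pc.

313 pc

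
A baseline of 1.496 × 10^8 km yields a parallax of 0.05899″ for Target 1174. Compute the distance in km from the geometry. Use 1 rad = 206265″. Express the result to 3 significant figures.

5.23 × 10^14 km

θ = 0.05899″ = 0.05899/206265 = 2.8599 × 10^-7 rad.
d = B/θ = (1.496 × 10^8) / (2.8599 × 10^-7) = 5.2310 × 10^14 km.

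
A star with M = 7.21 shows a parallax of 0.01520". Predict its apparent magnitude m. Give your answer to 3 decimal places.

m = 11.301

d = 1/p = 1/0.01520″ = 65.789 pc.
m − M = 5 log₁₀ d − 5 = 5 log₁₀(65.789) − 5 = 9.0908 − 5 = 4.0908.
m = M + (m − M) = 7.21 + 4.0908 = 11.301.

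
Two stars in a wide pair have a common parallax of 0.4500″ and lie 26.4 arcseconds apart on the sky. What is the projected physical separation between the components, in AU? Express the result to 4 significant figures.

d = 1/p = 1/0.4500″ = 2.2222 pc.
At distance d (pc), an angle of θ arcsec spans θ·d AU: s = 26.4 × 2.2222 = 58.666 AU.

58.67 AU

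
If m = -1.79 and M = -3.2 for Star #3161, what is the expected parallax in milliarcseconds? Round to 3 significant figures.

m − M = -1.79 − (-3.2) = 1.41.
d = 10^((m−M)/5 + 1) = 10^1.282 = 19.143 pc.
p = 1/d = 1/19.143 = 0.052238 arcsec = 52.238 mas.

52.2 mas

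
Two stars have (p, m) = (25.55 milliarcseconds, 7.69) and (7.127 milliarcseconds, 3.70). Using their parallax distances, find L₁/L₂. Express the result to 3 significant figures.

L₁/L₂ = 0.00197

d₁ = 1/p₁ = 1/0.02555″ = 39.139 pc; d₂ = 1/p₂ = 1/0.007127″ = 140.31 pc.
M₁ = m₁ − 5 log₁₀ d₁ + 5 = 7.69 − 7.9630 + 5 = 4.7270.
M₂ = 3.70 − 10.7354 + 5 = -2.0354.
L₁/L₂ = 10^(0.4(M₂ − M₁)) = 10^(0.4 × (-6.7624)) = 10^(-2.70496) = 0.0019726.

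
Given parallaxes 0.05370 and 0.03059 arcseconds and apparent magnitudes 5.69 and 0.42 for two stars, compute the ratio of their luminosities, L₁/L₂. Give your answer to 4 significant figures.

L₁/L₂ = 0.002531

d₁ = 1/p₁ = 1/0.05370″ = 18.622 pc; d₂ = 1/p₂ = 1/0.03059″ = 32.69 pc.
M₁ = m₁ − 5 log₁₀ d₁ + 5 = 5.69 − 6.3501 + 5 = 4.3399.
M₂ = 0.42 − 7.5721 + 5 = -2.1521.
L₁/L₂ = 10^(0.4(M₂ − M₁)) = 10^(0.4 × (-6.4920)) = 10^(-2.59680) = 0.0025305.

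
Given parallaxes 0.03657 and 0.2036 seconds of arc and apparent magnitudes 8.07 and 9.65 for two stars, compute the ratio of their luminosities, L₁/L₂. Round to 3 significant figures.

d₁ = 1/p₁ = 1/0.03657″ = 27.345 pc; d₂ = 1/p₂ = 1/0.2036″ = 4.9116 pc.
M₁ = m₁ − 5 log₁₀ d₁ + 5 = 8.07 − 7.1844 + 5 = 5.8856.
M₂ = 9.65 − 3.4561 + 5 = 11.1939.
L₁/L₂ = 10^(0.4(M₂ − M₁)) = 10^(0.4 × 5.3083) = 10^2.12332 = 132.84.

L₁/L₂ = 133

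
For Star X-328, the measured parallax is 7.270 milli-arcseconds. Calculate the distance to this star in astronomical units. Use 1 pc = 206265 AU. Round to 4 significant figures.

2.837 × 10^7 AU

p = 7.270 milli-arcseconds = 0.007270 arcsec.
d = 1/p = 1/0.007270 = 137.55 pc.
In AU: 137.55 × 206265 = 2.8372 × 10^7 AU.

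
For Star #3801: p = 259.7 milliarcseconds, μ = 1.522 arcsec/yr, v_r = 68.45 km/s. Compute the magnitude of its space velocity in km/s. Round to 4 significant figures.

73.87 km/s

d = 1/p = 1/0.2597″ = 3.8506 pc.
v_t = 4.740 μ d = 4.740 × 1.522 × 3.8506 = 27.779 km/s.
v = √(v_r² + v_t²) = √(68.45² + 27.779²) = √5457.08 = 73.872 km/s.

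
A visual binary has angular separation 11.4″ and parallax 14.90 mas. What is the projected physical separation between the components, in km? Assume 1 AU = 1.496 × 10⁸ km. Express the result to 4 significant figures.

d = 1/p = 1/0.01490″ = 67.114 pc.
At distance d (pc), an angle of θ arcsec spans θ·d AU: s = 11.4 × 67.114 = 765.1 AU.
= 765.1 × 1.496 × 10⁸ km = 1.1446 × 10^11 km.

1.145 × 10^11 km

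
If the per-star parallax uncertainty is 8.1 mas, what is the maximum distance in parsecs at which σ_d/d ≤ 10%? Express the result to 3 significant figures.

12.3 pc

σ_d/d = σ_p/p, so the condition is σ_p/p ≤ 0.10, i.e. p ≥ σ_p/0.10.
p_min = 8.1/0.10 = 81 mas = 0.081 arcsec.
d_max = 1/p_min = 1/0.081 = 12.346 pc.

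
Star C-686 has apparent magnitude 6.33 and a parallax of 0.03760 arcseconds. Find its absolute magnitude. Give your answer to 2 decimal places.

d = 1/p = 1/0.03760″ = 26.596 pc.
m − M = 5 log₁₀(26.596) − 5 = 7.1241 − 5 = 2.1241.
M = m − (m − M) = 6.33 − 2.1241 = 4.21.

M = 4.21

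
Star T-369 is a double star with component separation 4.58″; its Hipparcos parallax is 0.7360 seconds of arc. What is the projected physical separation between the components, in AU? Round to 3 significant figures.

d = 1/p = 1/0.7360″ = 1.3587 pc.
At distance d (pc), an angle of θ arcsec spans θ·d AU: s = 4.58 × 1.3587 = 6.2228 AU.

6.22 AU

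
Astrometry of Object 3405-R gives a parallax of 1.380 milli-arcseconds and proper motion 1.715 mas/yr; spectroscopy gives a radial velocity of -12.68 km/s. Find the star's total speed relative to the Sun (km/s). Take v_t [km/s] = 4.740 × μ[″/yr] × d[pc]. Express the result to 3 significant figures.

14.0 km/s

d = 1/p = 1/0.001380″ = 724.64 pc.
μ = 1.715 mas/yr = 0.001715 ″/yr.
v_t = 4.740 μ d = 4.740 × 0.001715 × 724.64 = 5.8907 km/s.
v = √(v_r² + v_t²) = √((-12.68)² + 5.8907²) = √195.483 = 13.982 km/s.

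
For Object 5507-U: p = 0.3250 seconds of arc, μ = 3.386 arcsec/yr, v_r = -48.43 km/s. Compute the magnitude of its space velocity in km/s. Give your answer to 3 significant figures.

69.2 km/s

d = 1/p = 1/0.3250″ = 3.0769 pc.
v_t = 4.740 μ d = 4.740 × 3.386 × 3.0769 = 49.383 km/s.
v = √(v_r² + v_t²) = √((-48.43)² + 49.383²) = √4784.15 = 69.168 km/s.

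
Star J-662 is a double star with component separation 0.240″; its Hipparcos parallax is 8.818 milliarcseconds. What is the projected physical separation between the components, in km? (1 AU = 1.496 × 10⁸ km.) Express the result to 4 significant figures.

4.072 × 10^9 km

d = 1/p = 1/0.008818″ = 113.4 pc.
At distance d (pc), an angle of θ arcsec spans θ·d AU: s = 0.240 × 113.4 = 27.216 AU.
= 27.216 × 1.496 × 10⁸ km = 4.0715 × 10^9 km.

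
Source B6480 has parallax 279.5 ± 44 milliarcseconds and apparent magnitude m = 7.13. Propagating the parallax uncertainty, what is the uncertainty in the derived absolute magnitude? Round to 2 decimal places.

σ_M = 0.34 mag

M = m − 5 log₁₀ d + 5 = m + 5 log₁₀ p + 5, so ∂M/∂p = 5/(p ln 10).
σ_M = (5/ln 10) · (σ_p/p) = 2.1715 × 44/279.5 = 2.1715 × 0.15742 = 0.34184.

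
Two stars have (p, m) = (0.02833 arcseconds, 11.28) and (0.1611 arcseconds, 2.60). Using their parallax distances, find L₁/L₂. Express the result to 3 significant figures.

d₁ = 1/p₁ = 1/0.02833″ = 35.298 pc; d₂ = 1/p₂ = 1/0.1611″ = 6.2073 pc.
M₁ = m₁ − 5 log₁₀ d₁ + 5 = 11.28 − 7.7388 + 5 = 8.5412.
M₂ = 2.60 − 3.9645 + 5 = 3.6355.
L₁/L₂ = 10^(0.4(M₂ − M₁)) = 10^(0.4 × (-4.9057)) = 10^(-1.96228) = 0.010907.

L₁/L₂ = 0.0109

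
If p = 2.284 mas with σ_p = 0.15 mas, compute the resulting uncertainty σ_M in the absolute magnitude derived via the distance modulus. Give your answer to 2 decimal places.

σ_M = 0.14 mag

M = m − 5 log₁₀ d + 5 = m + 5 log₁₀ p + 5, so ∂M/∂p = 5/(p ln 10).
σ_M = (5/ln 10) · (σ_p/p) = 2.1715 × 0.15/2.284 = 2.1715 × 0.065674 = 0.14261.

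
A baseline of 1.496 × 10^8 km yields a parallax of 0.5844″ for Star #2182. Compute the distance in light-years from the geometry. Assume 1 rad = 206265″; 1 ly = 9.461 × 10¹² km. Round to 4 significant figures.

θ = 0.5844″ = 0.5844/206265 = 2.8332 × 10^-6 rad.
d = B/θ = (1.496 × 10^8) / (2.8332 × 10^-6) = 5.2802 × 10^13 km = (5.2802 × 10^13) / (9.461 × 10^12) ly = 5.581 ly.

5.581 ly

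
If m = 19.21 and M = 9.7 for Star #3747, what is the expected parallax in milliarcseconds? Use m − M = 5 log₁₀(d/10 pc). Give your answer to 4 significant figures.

m − M = 19.21 − 9.7 = 9.51.
d = 10^((m−M)/5 + 1) = 10^2.902 = 797.99 pc.
p = 1/d = 1/797.99 = 0.0012531 arcsec = 1.2531 mas.

1.253 mas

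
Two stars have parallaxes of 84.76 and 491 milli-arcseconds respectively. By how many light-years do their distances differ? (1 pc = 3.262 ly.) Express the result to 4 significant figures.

d_A = 1/0.08476″ = 11.798 pc; d_B = 1/0.4910″ = 2.0367 pc.
|d_B − d_A| = |2.0367 − 11.798| = 9.7613 pc = 9.7613 × 3.262 ly = 31.841 ly.

31.84 ly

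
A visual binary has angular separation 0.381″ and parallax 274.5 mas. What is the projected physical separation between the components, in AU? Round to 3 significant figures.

1.39 AU

d = 1/p = 1/0.2745″ = 3.643 pc.
At distance d (pc), an angle of θ arcsec spans θ·d AU: s = 0.381 × 3.643 = 1.388 AU.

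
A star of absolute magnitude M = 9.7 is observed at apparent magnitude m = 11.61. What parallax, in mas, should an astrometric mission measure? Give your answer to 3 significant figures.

41.5 mas

m − M = 11.61 − 9.7 = 1.91.
d = 10^((m−M)/5 + 1) = 10^1.382 = 24.099 pc.
p = 1/d = 1/24.099 = 0.041495 arcsec = 41.495 mas.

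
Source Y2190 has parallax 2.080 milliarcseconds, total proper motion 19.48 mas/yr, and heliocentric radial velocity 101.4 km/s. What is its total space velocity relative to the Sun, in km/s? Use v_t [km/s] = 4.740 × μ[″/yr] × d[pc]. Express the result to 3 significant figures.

111 km/s

d = 1/p = 1/0.002080″ = 480.77 pc.
μ = 19.48 mas/yr = 0.01948 ″/yr.
v_t = 4.740 μ d = 4.740 × 0.01948 × 480.77 = 44.392 km/s.
v = √(v_r² + v_t²) = √(101.4² + 44.392²) = √12252.6 = 110.69 km/s.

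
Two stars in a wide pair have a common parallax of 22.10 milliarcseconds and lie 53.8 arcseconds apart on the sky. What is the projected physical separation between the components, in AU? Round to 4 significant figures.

d = 1/p = 1/0.02210″ = 45.249 pc.
At distance d (pc), an angle of θ arcsec spans θ·d AU: s = 53.8 × 45.249 = 2434.4 AU.

2434 AU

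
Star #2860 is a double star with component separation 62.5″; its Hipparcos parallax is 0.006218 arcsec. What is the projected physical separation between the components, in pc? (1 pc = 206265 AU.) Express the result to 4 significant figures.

d = 1/p = 1/0.006218″ = 160.82 pc.
At distance d (pc), an angle of θ arcsec spans θ·d AU: s = 62.5 × 160.82 = 10051 AU.
= 10051 / 206265 = 0.048729 pc.

0.04873 pc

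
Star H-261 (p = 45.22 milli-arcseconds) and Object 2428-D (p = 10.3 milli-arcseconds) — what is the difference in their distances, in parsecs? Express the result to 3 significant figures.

75.0 pc

d_A = 1/0.04522″ = 22.114 pc; d_B = 1/0.01030″ = 97.087 pc.
|d_B − d_A| = |97.087 − 22.114| = 74.973 pc.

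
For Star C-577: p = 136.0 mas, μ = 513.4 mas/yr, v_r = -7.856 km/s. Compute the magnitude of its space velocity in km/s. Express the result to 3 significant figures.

19.5 km/s

d = 1/p = 1/0.1360″ = 7.3529 pc.
μ = 513.4 mas/yr = 0.5134 ″/yr.
v_t = 4.740 μ d = 4.740 × 0.5134 × 7.3529 = 17.893 km/s.
v = √(v_r² + v_t²) = √((-7.856)² + 17.893²) = √381.876 = 19.542 km/s.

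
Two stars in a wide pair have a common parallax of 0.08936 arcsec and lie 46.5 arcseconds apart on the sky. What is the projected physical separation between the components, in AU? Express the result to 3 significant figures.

520 AU

d = 1/p = 1/0.08936″ = 11.191 pc.
At distance d (pc), an angle of θ arcsec spans θ·d AU: s = 46.5 × 11.191 = 520.38 AU.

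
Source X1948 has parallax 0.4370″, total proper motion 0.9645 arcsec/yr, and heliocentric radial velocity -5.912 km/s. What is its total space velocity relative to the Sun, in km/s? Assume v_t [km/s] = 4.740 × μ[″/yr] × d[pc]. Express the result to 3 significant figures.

d = 1/p = 1/0.4370″ = 2.2883 pc.
v_t = 4.740 μ d = 4.740 × 0.9645 × 2.2883 = 10.461 km/s.
v = √(v_r² + v_t²) = √((-5.912)² + 10.461²) = √144.384 = 12.016 km/s.

12.0 km/s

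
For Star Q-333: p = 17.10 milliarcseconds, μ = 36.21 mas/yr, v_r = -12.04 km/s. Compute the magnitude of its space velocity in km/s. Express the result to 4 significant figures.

15.68 km/s

d = 1/p = 1/0.01710″ = 58.48 pc.
μ = 36.21 mas/yr = 0.03621 ″/yr.
v_t = 4.740 μ d = 4.740 × 0.03621 × 58.48 = 10.037 km/s.
v = √(v_r² + v_t²) = √((-12.04)² + 10.037²) = √245.703 = 15.675 km/s.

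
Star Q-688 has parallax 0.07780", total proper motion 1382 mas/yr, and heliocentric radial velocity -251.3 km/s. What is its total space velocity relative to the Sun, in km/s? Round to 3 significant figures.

d = 1/p = 1/0.07780″ = 12.853 pc.
μ = 1382 mas/yr = 1.382 ″/yr.
v_t = 4.740 μ d = 4.740 × 1.382 × 12.853 = 84.196 km/s.
v = √(v_r² + v_t²) = √((-251.3)² + 84.196²) = √70240.7 = 265.03 km/s.

265 km/s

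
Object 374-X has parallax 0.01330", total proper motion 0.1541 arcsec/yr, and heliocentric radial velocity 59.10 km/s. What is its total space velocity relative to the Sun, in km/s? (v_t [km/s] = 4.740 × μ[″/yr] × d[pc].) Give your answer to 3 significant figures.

d = 1/p = 1/0.01330″ = 75.188 pc.
v_t = 4.740 μ d = 4.740 × 0.1541 × 75.188 = 54.92 km/s.
v = √(v_r² + v_t²) = √(59.10² + 54.92²) = √6509.02 = 80.678 km/s.

80.7 km/s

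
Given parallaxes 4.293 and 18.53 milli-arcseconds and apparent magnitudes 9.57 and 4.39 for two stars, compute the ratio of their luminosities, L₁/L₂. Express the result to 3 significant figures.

d₁ = 1/p₁ = 1/0.004293″ = 232.94 pc; d₂ = 1/p₂ = 1/0.01853″ = 53.967 pc.
M₁ = m₁ − 5 log₁₀ d₁ + 5 = 9.57 − 11.8362 + 5 = 2.7338.
M₂ = 4.39 − 8.6606 + 5 = 0.7294.
L₁/L₂ = 10^(0.4(M₂ − M₁)) = 10^(0.4 × (-2.0044)) = 10^(-0.80176) = 0.15785.

L₁/L₂ = 0.158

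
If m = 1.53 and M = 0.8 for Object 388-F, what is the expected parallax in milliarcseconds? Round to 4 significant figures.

m − M = 1.53 − 0.8 = 0.73.
d = 10^((m−M)/5 + 1) = 10^1.146 = 13.996 pc.
p = 1/d = 1/13.996 = 0.071449 arcsec = 71.449 mas.

71.45 mas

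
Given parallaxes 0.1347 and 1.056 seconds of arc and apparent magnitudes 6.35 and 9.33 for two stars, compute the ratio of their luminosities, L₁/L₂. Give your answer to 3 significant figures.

L₁/L₂ = 956

d₁ = 1/p₁ = 1/0.1347″ = 7.4239 pc; d₂ = 1/p₂ = 1/1.056″ = 0.94697 pc.
M₁ = m₁ − 5 log₁₀ d₁ + 5 = 6.35 − 4.3532 + 5 = 6.9968.
M₂ = 9.33 − (-0.1183) + 5 = 14.4483.
L₁/L₂ = 10^(0.4(M₂ − M₁)) = 10^(0.4 × 7.4515) = 10^2.98060 = 956.31.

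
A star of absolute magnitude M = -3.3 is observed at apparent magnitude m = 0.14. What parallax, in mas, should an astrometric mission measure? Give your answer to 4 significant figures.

20.51 mas

m − M = 0.14 − (-3.3) = 3.44.
d = 10^((m−M)/5 + 1) = 10^1.688 = 48.753 pc.
p = 1/d = 1/48.753 = 0.020512 arcsec = 20.512 mas.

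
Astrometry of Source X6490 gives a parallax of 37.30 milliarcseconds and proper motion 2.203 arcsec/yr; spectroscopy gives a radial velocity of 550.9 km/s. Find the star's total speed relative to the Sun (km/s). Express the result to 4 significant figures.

618.0 km/s

d = 1/p = 1/0.03730″ = 26.81 pc.
v_t = 4.740 μ d = 4.740 × 2.203 × 26.81 = 279.96 km/s.
v = √(v_r² + v_t²) = √(550.9² + 279.96²) = √381868 = 617.95 km/s.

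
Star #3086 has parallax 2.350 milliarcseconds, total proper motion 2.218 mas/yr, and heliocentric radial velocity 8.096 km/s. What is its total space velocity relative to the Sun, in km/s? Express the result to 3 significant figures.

9.25 km/s

d = 1/p = 1/0.002350″ = 425.53 pc.
μ = 2.218 mas/yr = 0.002218 ″/yr.
v_t = 4.740 μ d = 4.740 × 0.002218 × 425.53 = 4.4737 km/s.
v = √(v_r² + v_t²) = √(8.096² + 4.4737²) = √85.5592 = 9.2498 km/s.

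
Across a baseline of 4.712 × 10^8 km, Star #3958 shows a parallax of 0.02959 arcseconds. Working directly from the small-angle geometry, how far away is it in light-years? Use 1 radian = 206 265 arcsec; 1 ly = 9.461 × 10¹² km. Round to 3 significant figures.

347 ly

θ = 0.02959″ = 0.02959/206265 = 1.4346 × 10^-7 rad.
d = B/θ = (4.712 × 10^8) / (1.4346 × 10^-7) = 3.2845 × 10^15 km = (3.2845 × 10^15) / (9.461 × 10^12) ly = 347.16 ly.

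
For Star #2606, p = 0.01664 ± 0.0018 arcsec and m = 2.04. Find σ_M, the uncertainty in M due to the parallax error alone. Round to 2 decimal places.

σ_M = 0.23 mag

M = m − 5 log₁₀ d + 5 = m + 5 log₁₀ p + 5, so ∂M/∂p = 5/(p ln 10).
σ_M = (5/ln 10) · (σ_p/p) = 2.1715 × 0.0018/0.01664 = 2.1715 × 0.10817 = 0.23489.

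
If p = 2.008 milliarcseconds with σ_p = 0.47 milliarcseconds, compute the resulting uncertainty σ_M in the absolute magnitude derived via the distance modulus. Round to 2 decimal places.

σ_M = 0.51 mag

M = m − 5 log₁₀ d + 5 = m + 5 log₁₀ p + 5, so ∂M/∂p = 5/(p ln 10).
σ_M = (5/ln 10) · (σ_p/p) = 2.1715 × 0.47/2.008 = 2.1715 × 0.23406 = 0.50826.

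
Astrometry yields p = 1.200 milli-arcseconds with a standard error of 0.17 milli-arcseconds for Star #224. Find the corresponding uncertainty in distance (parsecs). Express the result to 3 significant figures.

d = 1/p, so σ_d = σ_p / p².
σ_d = 0.000170 / (0.001200)² = 0.000170 / 0.00000144 = 118.06 pc.

118 pc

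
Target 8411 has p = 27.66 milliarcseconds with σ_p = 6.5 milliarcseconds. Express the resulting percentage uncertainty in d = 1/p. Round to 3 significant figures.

23.5%

For d = 1/p, |σ_d/d| = |σ_p/p|.
σ_p/p = 6.5 / 27.66 = 0.235 = 23.5%.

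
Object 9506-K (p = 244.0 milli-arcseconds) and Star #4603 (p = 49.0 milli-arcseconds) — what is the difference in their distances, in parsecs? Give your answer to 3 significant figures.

16.3 pc

d_A = 1/0.2440″ = 4.0984 pc; d_B = 1/0.04900″ = 20.408 pc.
|d_B − d_A| = |20.408 − 4.0984| = 16.31 pc.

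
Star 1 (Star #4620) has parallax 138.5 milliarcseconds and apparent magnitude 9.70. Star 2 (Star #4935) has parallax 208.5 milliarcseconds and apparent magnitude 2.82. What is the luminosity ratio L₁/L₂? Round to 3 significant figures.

L₁/L₂ = 0.00401

d₁ = 1/p₁ = 1/0.1385″ = 7.2202 pc; d₂ = 1/p₂ = 1/0.2085″ = 4.7962 pc.
M₁ = m₁ − 5 log₁₀ d₁ + 5 = 9.70 − 4.2927 + 5 = 10.4073.
M₂ = 2.82 − 3.4045 + 5 = 4.4155.
L₁/L₂ = 10^(0.4(M₂ − M₁)) = 10^(0.4 × (-5.9918)) = 10^(-2.39672) = 0.0040113.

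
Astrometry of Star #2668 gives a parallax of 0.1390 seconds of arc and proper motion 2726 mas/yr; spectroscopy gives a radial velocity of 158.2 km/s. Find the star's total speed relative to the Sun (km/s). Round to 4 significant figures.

d = 1/p = 1/0.1390″ = 7.1942 pc.
μ = 2726 mas/yr = 2.726 ″/yr.
v_t = 4.740 μ d = 4.740 × 2.726 × 7.1942 = 92.958 km/s.
v = √(v_r² + v_t²) = √(158.2² + 92.958²) = √33668.4 = 183.49 km/s.

183.5 km/s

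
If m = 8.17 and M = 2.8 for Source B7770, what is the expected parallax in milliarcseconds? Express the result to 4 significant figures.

m − M = 8.17 − 2.8 = 5.37.
d = 10^((m−M)/5 + 1) = 10^2.074 = 118.58 pc.
p = 1/d = 1/118.58 = 0.0084331 arcsec = 8.4331 mas.

8.433 mas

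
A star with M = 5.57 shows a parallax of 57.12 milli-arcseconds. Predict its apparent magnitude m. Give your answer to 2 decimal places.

m = 6.79

d = 1/p = 1/0.05712″ = 17.507 pc.
m − M = 5 log₁₀ d − 5 = 5 log₁₀(17.507) − 5 = 6.2161 − 5 = 1.2161.
m = M + (m − M) = 5.57 + 1.2161 = 6.79.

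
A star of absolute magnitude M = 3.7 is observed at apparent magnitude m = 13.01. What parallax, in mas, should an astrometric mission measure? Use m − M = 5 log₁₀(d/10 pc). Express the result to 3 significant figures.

m − M = 13.01 − 3.7 = 9.31.
d = 10^((m−M)/5 + 1) = 10^2.862 = 727.78 pc.
p = 1/d = 1/727.78 = 0.001374 arcsec = 1.374 mas.

1.37 mas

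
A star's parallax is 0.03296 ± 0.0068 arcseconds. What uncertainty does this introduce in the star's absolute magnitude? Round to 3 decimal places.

M = m − 5 log₁₀ d + 5 = m + 5 log₁₀ p + 5, so ∂M/∂p = 5/(p ln 10).
σ_M = (5/ln 10) · (σ_p/p) = 2.1715 × 0.0068/0.03296 = 2.1715 × 0.20631 = 0.448.

σ_M = 0.448 mag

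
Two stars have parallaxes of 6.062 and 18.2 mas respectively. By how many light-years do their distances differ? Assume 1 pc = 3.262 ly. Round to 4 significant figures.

d_A = 1/0.006062″ = 164.96 pc; d_B = 1/0.01820″ = 54.945 pc.
|d_B − d_A| = |54.945 − 164.96| = 110.02 pc = 110.02 × 3.262 ly = 358.89 ly.

358.9 ly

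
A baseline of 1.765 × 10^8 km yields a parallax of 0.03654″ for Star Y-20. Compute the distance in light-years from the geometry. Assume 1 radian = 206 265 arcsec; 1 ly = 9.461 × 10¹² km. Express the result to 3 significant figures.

105 ly

θ = 0.03654″ = 0.03654/206265 = 1.7715 × 10^-7 rad.
d = B/θ = (1.765 × 10^8) / (1.7715 × 10^-7) = 9.9633 × 10^14 km = (9.9633 × 10^14) / (9.461 × 10^12) ly = 105.31 ly.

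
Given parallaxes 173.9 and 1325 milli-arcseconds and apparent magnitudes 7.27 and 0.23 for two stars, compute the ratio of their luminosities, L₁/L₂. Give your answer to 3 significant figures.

L₁/L₂ = 0.0887

d₁ = 1/p₁ = 1/0.1739″ = 5.7504 pc; d₂ = 1/p₂ = 1/1.325″ = 0.75472 pc.
M₁ = m₁ − 5 log₁₀ d₁ + 5 = 7.27 − 3.7985 + 5 = 8.4715.
M₂ = 0.23 − (-0.6111) + 5 = 5.8411.
L₁/L₂ = 10^(0.4(M₂ − M₁)) = 10^(0.4 × (-2.6304)) = 10^(-1.05216) = 0.088683.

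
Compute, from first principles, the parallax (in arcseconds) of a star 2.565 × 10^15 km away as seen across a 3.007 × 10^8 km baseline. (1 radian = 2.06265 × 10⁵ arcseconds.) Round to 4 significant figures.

0.02418 arcsec

θ ≈ B/d = (3.007 × 10^8) / (2.565 × 10^15) = 1.1723 × 10^-7 rad.
In arcseconds: 1.1723 × 10^-7 × 206265 = 0.02418″.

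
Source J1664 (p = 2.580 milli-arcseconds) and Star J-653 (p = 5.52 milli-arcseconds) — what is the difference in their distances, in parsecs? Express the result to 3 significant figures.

d_A = 1/0.002580″ = 387.6 pc; d_B = 1/0.005520″ = 181.16 pc.
|d_B − d_A| = |181.16 − 387.6| = 206.44 pc.

206 pc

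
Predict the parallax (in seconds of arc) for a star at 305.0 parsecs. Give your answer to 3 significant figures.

0.00328 arcsec

p = 1/d = 1/305 = 0.0032787 arcsec.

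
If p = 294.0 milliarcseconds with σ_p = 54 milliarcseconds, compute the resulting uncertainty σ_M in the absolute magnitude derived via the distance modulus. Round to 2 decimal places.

M = m − 5 log₁₀ d + 5 = m + 5 log₁₀ p + 5, so ∂M/∂p = 5/(p ln 10).
σ_M = (5/ln 10) · (σ_p/p) = 2.1715 × 54/294.0 = 2.1715 × 0.18367 = 0.39884.

σ_M = 0.40 mag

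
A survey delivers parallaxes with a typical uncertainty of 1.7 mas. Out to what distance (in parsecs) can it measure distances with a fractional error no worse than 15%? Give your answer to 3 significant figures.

σ_d/d = σ_p/p, so the condition is σ_p/p ≤ 0.15, i.e. p ≥ σ_p/0.15.
p_min = 1.7/0.15 = 11.333 mas = 0.011333 arcsec.
d_max = 1/p_min = 1/0.011333 = 88.238 pc.

88.2 pc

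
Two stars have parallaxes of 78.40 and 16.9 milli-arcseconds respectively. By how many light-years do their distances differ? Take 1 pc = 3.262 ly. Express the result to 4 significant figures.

151.4 ly

d_A = 1/0.07840″ = 12.755 pc; d_B = 1/0.01690″ = 59.172 pc.
|d_B − d_A| = |59.172 − 12.755| = 46.417 pc = 46.417 × 3.262 ly = 151.41 ly.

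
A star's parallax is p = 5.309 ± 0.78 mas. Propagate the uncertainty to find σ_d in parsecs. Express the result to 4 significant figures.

27.67 pc

d = 1/p, so σ_d = σ_p / p².
σ_d = 0.000780 / (0.005309)² = 0.000780 / 0.000028185 = 27.674 pc.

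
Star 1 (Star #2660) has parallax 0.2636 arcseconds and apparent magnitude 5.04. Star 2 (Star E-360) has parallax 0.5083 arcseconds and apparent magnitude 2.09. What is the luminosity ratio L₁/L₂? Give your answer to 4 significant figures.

L₁/L₂ = 0.2457

d₁ = 1/p₁ = 1/0.2636″ = 3.7936 pc; d₂ = 1/p₂ = 1/0.5083″ = 1.9673 pc.
M₁ = m₁ − 5 log₁₀ d₁ + 5 = 5.04 − 2.8953 + 5 = 7.1447.
M₂ = 2.09 − 1.4694 + 5 = 5.6206.
L₁/L₂ = 10^(0.4(M₂ − M₁)) = 10^(0.4 × (-1.5241)) = 10^(-0.60964) = 0.24567.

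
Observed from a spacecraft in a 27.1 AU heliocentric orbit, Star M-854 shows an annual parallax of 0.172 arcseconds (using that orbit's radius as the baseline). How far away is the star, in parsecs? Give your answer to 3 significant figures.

With baseline B (in AU) and parallax p (in arcsec), d = B/p parsecs.
d = 27.1 / 0.172 = 157.56 pc.

158 pc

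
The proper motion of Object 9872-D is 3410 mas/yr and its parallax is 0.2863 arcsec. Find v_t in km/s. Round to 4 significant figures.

56.46 km/s

d = 1/p = 1/0.2863″ = 3.4928 pc.
μ = 3410 mas/yr = 3.41 ″/yr.
v_t = 4.74 × μ × d = 4.74 × 3.41 × 3.4928 = 56.456 km/s.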